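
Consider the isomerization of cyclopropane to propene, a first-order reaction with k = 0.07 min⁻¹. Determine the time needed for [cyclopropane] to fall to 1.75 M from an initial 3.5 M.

9.902 min

Step 1: For first-order: t = ln([cyclopropane]₀/[cyclopropane])/k
Step 2: t = ln(3.5/1.75)/0.07
Step 3: t = ln(2)/0.07
Step 4: t = 0.6931/0.07 = 9.902 min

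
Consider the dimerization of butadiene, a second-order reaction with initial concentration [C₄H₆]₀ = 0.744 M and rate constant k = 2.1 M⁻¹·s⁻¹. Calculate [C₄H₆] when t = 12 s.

0.03767 M

Step 1: For a second-order reaction: 1/[C₄H₆] = 1/[C₄H₆]₀ + kt
Step 2: 1/[C₄H₆] = 1/0.744 + 2.1 × 12
Step 3: 1/[C₄H₆] = 1.344 + 25.2 = 26.54
Step 4: [C₄H₆] = 1/26.54 = 0.03767 M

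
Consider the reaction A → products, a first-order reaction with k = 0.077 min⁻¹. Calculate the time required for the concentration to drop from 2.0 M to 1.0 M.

9.002 min

Step 1: For first-order: t = ln([A]₀/[A])/k
Step 2: t = ln(2.0/1.0)/0.077
Step 3: t = ln(2)/0.077
Step 4: t = 0.6931/0.077 = 9.002 min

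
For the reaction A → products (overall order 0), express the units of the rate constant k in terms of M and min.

M·min⁻¹

Step 1: For overall order n, rate = k × (concentration)^n.
Step 2: Rate has units M·min⁻¹; concentration term has units M^0.
Step 3: k = rate / (concentration)^n, so units of k = M^(1-0)·min⁻¹ = M·min⁻¹.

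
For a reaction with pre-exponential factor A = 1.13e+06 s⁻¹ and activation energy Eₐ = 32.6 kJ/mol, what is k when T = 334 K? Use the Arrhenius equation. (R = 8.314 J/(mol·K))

9.01e+00 s⁻¹

Step 1: Use the Arrhenius equation: k = A × exp(-Eₐ/RT)
Step 2: Convert Eₐ to J/mol: 32.6 kJ/mol = 32600 J/mol
Step 3: Calculate the exponent: -Eₐ/(RT) = -32600/(8.314 × 334) = -11.73981
Step 4: k = 1.13e+06 × exp(-11.73981)
Step 5: k = 1.13e+06 × 7.97013e-06 = 9.0062e+00 s⁻¹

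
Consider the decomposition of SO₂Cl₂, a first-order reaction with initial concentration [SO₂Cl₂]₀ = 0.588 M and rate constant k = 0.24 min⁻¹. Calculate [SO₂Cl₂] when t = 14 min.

0.02042 M

Step 1: For a first-order reaction: [SO₂Cl₂] = [SO₂Cl₂]₀ × e^(-kt)
Step 2: [SO₂Cl₂] = 0.588 × e^(-0.24 × 14)
Step 3: [SO₂Cl₂] = 0.588 × e^(-3.36)
Step 4: [SO₂Cl₂] = 0.588 × 0.0347353 = 0.02042 M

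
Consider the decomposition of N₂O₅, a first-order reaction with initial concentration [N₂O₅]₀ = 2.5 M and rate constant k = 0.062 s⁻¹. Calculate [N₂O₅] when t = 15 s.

0.9864 M

Step 1: For a first-order reaction: [N₂O₅] = [N₂O₅]₀ × e^(-kt)
Step 2: [N₂O₅] = 2.5 × e^(-0.062 × 15)
Step 3: [N₂O₅] = 2.5 × e^(-0.93)
Step 4: [N₂O₅] = 2.5 × 0.394554 = 0.9864 M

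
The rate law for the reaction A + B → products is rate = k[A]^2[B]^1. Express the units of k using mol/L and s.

(mol/L)⁻²·s⁻¹

Step 1: Overall order = 2 + 1 = 3.
Step 2: rate has units mol/L·s⁻¹; [A]^2[B]^1 has units (mol/L)^3.
Step 3: k = rate/([A]^2[B]^1), so units of k = (mol/L)^(1-3)·s⁻¹ = (mol/L)⁻²·s⁻¹.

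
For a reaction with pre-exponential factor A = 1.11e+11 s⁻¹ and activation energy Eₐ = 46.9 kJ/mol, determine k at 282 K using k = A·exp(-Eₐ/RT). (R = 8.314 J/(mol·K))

2.28e+02 s⁻¹

Step 1: Use the Arrhenius equation: k = A × exp(-Eₐ/RT)
Step 2: Convert Eₐ to J/mol: 46.9 kJ/mol = 46900 J/mol
Step 3: Calculate the exponent: -Eₐ/(RT) = -46900/(8.314 × 282) = -20.00386
Step 4: k = 1.11e+11 × exp(-20.00386)
Step 5: k = 1.11e+11 × 2.05321e-09 = 2.2791e+02 s⁻¹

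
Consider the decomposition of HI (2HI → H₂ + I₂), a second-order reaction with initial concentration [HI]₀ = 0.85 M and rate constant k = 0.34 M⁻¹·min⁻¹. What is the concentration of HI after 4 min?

0.3942 M

Step 1: For a second-order reaction: 1/[HI] = 1/[HI]₀ + kt
Step 2: 1/[HI] = 1/0.85 + 0.34 × 4
Step 3: 1/[HI] = 1.176 + 1.36 = 2.536
Step 4: [HI] = 1/2.536 = 0.3942 M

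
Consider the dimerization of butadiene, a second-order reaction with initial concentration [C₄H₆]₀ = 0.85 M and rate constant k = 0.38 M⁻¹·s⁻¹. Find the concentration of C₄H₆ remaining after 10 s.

0.2009 M

Step 1: For a second-order reaction: 1/[C₄H₆] = 1/[C₄H₆]₀ + kt
Step 2: 1/[C₄H₆] = 1/0.85 + 0.38 × 10
Step 3: 1/[C₄H₆] = 1.176 + 3.8 = 4.976
Step 4: [C₄H₆] = 1/4.976 = 0.2009 M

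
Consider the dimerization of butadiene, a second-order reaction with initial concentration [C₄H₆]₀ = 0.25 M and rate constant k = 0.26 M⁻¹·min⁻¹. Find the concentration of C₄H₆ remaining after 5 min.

0.1887 M

Step 1: For a second-order reaction: 1/[C₄H₆] = 1/[C₄H₆]₀ + kt
Step 2: 1/[C₄H₆] = 1/0.25 + 0.26 × 5
Step 3: 1/[C₄H₆] = 4 + 1.3 = 5.3
Step 4: [C₄H₆] = 1/5.3 = 0.1887 M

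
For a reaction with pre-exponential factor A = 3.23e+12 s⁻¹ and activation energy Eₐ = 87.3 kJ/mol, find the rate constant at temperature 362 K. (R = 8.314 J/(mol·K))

8.16e-01 s⁻¹

Step 1: Use the Arrhenius equation: k = A × exp(-Eₐ/RT)
Step 2: Convert Eₐ to J/mol: 87.3 kJ/mol = 87300 J/mol
Step 3: Calculate the exponent: -Eₐ/(RT) = -87300/(8.314 × 362) = -29.00652
Step 4: k = 3.23e+12 × exp(-29.00652)
Step 5: k = 3.23e+12 × 2.52713e-13 = 8.1626e-01 s⁻¹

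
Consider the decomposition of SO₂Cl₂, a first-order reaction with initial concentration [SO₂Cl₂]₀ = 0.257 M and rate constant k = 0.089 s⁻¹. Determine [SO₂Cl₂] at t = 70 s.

0.0005061 M

Step 1: For a first-order reaction: [SO₂Cl₂] = [SO₂Cl₂]₀ × e^(-kt)
Step 2: [SO₂Cl₂] = 0.257 × e^(-0.089 × 70)
Step 3: [SO₂Cl₂] = 0.257 × e^(-6.23)
Step 4: [SO₂Cl₂] = 0.257 × 0.00196945 = 0.0005061 M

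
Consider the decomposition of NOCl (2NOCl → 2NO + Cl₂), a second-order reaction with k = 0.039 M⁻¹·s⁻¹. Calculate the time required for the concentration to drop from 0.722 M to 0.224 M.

78.95 s

Step 1: For second-order: t = (1/[NOCl] - 1/[NOCl]₀)/k
Step 2: t = (1/0.224 - 1/0.722)/0.039
Step 3: t = (4.464 - 1.385)/0.039
Step 4: t = 3.079/0.039 = 78.95 s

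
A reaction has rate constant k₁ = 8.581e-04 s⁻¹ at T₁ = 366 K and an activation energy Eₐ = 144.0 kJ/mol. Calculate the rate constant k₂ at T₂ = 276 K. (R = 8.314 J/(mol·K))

1.705e-10 s⁻¹

Step 1: Use the two-temperature Arrhenius form: ln(k₂/k₁) = -Eₐ/R × (1/T₂ - 1/T₁)
Step 2: Convert Eₐ to J/mol: 144.0 kJ/mol = 144000 J/mol
Step 3: 1/T₂ - 1/T₁ = 1/276 - 1/366 = 8.909480e-04 K⁻¹
Step 4: ln(k₂/k₁) = -144000/8.314 × 8.909480e-04 = -15.43138
Step 5: k₂ = k₁ × exp(-15.43138) = 8.581e-04 × 1.98718e-07 = 1.705e-10 s⁻¹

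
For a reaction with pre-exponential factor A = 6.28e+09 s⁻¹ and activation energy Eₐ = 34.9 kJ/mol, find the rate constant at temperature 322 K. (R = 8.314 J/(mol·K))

1.37e+04 s⁻¹

Step 1: Use the Arrhenius equation: k = A × exp(-Eₐ/RT)
Step 2: Convert Eₐ to J/mol: 34.9 kJ/mol = 34900 J/mol
Step 3: Calculate the exponent: -Eₐ/(RT) = -34900/(8.314 × 322) = -13.03646
Step 4: k = 6.28e+09 × exp(-13.03646)
Step 5: k = 6.28e+09 × 2.17940e-06 = 1.3687e+04 s⁻¹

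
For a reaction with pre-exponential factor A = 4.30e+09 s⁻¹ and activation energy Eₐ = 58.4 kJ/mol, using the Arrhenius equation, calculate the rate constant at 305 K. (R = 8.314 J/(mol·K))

4.28e-01 s⁻¹

Step 1: Use the Arrhenius equation: k = A × exp(-Eₐ/RT)
Step 2: Convert Eₐ to J/mol: 58.4 kJ/mol = 58400 J/mol
Step 3: Calculate the exponent: -Eₐ/(RT) = -58400/(8.314 × 305) = -23.03048
Step 4: k = 4.30e+09 × exp(-23.03048)
Step 5: k = 4.30e+09 × 9.95382e-11 = 4.2801e-01 s⁻¹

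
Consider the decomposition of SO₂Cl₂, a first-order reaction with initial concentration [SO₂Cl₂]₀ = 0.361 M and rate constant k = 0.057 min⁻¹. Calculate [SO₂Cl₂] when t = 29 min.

0.06912 M

Step 1: For a first-order reaction: [SO₂Cl₂] = [SO₂Cl₂]₀ × e^(-kt)
Step 2: [SO₂Cl₂] = 0.361 × e^(-0.057 × 29)
Step 3: [SO₂Cl₂] = 0.361 × e^(-1.653)
Step 4: [SO₂Cl₂] = 0.361 × 0.191475 = 0.06912 M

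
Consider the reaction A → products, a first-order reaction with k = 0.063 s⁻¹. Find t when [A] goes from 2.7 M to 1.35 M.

11 s

Step 1: For first-order: t = ln([A]₀/[A])/k
Step 2: t = ln(2.7/1.35)/0.063
Step 3: t = ln(2)/0.063
Step 4: t = 0.6931/0.063 = 11 s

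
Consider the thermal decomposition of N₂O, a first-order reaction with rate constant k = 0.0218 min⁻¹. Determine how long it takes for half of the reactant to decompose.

31.8 min

Step 1: For a first-order reaction, t₁/₂ = ln(2)/k
Step 2: t₁/₂ = ln(2)/0.0218
Step 3: t₁/₂ = 0.6931/0.0218 = 31.8 min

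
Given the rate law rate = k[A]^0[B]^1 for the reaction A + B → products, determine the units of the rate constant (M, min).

min⁻¹

Step 1: Overall order = 0 + 1 = 1.
Step 2: rate has units M·min⁻¹; [A]^0[B]^1 has units M^1.
Step 3: k = rate/([A]^0[B]^1), so units of k = M^(1-1)·min⁻¹ = min⁻¹.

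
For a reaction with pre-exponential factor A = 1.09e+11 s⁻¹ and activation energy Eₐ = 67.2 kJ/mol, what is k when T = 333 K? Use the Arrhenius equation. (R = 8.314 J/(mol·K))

3.13e+00 s⁻¹

Step 1: Use the Arrhenius equation: k = A × exp(-Eₐ/RT)
Step 2: Convert Eₐ to J/mol: 67.2 kJ/mol = 67200 J/mol
Step 3: Calculate the exponent: -Eₐ/(RT) = -67200/(8.314 × 333) = -24.27253
Step 4: k = 1.09e+11 × exp(-24.27253)
Step 5: k = 1.09e+11 × 2.87458e-11 = 3.1333e+00 s⁻¹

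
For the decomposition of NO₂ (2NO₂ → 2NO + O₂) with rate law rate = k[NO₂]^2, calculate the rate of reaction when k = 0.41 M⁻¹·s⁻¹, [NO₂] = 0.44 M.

0.07938 M/s

Step 1: Identify the rate law: rate = k[NO₂]^2
Step 2: Substitute values: rate = 0.41 × (0.44)^2
Step 3: Calculate: rate = 0.41 × 0.1936 = 0.079376 M/s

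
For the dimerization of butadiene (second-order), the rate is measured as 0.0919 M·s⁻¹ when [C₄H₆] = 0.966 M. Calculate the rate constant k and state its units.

0.09848 M⁻¹·s⁻¹

Step 1: rate = k[C₄H₆]^2, so k = rate / [C₄H₆]^2.
Step 2: k = 0.0919 / (0.966)^2 = 0.0919 / 0.9332.
Step 3: k = 0.09848 M⁻¹·s⁻¹.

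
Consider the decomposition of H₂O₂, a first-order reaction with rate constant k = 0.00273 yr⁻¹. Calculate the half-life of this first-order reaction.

253.9 yr

Step 1: For a first-order reaction, t₁/₂ = ln(2)/k
Step 2: t₁/₂ = ln(2)/0.00273
Step 3: t₁/₂ = 0.6931/0.00273 = 253.9 yr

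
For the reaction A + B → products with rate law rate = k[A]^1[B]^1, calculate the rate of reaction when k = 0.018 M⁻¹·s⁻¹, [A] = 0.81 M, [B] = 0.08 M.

0.001166 M/s

Step 1: The rate law is rate = k[A]^1[B]^1
Step 2: Substitute: rate = 0.018 × (0.81)^1 × (0.08)^1
Step 3: rate = 0.018 × 0.81 × 0.08 = 0.0011664 M/s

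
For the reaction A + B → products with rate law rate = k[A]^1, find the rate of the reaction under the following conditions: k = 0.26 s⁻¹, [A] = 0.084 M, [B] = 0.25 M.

0.02184 M/s

Step 1: The rate law is rate = k[A]^1
Step 2: Note that the rate does not depend on [B] (zero order in B).
Step 3: rate = 0.26 × (0.084)^1 = 0.02184 M/s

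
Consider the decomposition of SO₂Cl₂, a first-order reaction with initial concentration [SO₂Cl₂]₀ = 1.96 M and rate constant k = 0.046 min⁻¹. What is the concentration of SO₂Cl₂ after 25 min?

0.6206 M

Step 1: For a first-order reaction: [SO₂Cl₂] = [SO₂Cl₂]₀ × e^(-kt)
Step 2: [SO₂Cl₂] = 1.96 × e^(-0.046 × 25)
Step 3: [SO₂Cl₂] = 1.96 × e^(-1.15)
Step 4: [SO₂Cl₂] = 1.96 × 0.316637 = 0.6206 M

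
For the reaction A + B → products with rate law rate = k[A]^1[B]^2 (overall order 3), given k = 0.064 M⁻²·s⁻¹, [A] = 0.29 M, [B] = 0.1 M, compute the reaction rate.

0.0001856 M/s

Step 1: The rate law is rate = k[A]^1[B]^2, overall order = 1+2 = 3
Step 2: Substitute values: rate = 0.064 × (0.29)^1 × (0.1)^2
Step 3: rate = 0.064 × 0.29 × 0.01 = 0.0001856 M/s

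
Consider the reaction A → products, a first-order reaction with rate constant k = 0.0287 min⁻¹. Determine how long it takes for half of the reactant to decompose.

24.15 min

Step 1: For a first-order reaction, t₁/₂ = ln(2)/k
Step 2: t₁/₂ = ln(2)/0.0287
Step 3: t₁/₂ = 0.6931/0.0287 = 24.15 min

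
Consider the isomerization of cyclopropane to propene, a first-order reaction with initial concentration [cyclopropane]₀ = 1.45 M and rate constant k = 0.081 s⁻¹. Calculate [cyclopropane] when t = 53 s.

0.01981 M

Step 1: For a first-order reaction: [cyclopropane] = [cyclopropane]₀ × e^(-kt)
Step 2: [cyclopropane] = 1.45 × e^(-0.081 × 53)
Step 3: [cyclopropane] = 1.45 × e^(-4.293)
Step 4: [cyclopropane] = 1.45 × 0.0136639 = 0.01981 M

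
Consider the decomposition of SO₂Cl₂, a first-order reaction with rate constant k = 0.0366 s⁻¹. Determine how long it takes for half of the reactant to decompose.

18.94 s

Step 1: For a first-order reaction, t₁/₂ = ln(2)/k
Step 2: t₁/₂ = ln(2)/0.0366
Step 3: t₁/₂ = 0.6931/0.0366 = 18.94 s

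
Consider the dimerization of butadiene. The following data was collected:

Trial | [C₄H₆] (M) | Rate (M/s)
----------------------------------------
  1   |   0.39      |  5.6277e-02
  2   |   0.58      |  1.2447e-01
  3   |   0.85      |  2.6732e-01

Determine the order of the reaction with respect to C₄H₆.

second order (2)

Step 1: Compare trials to find order n where rate₂/rate₁ = ([C₄H₆]₂/[C₄H₆]₁)^n
Step 2: rate₂/rate₁ = 1.2447e-01/5.6277e-02 = 2.212
Step 3: [C₄H₆]₂/[C₄H₆]₁ = 0.58/0.39 = 1.487
Step 4: n = ln(2.212)/ln(1.487) = 2.00 ≈ 2
Step 5: The reaction is second order in C₄H₆.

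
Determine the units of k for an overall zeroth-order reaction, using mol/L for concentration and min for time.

mol/L·min⁻¹

Step 1: For overall order n, rate = k × (concentration)^n.
Step 2: Rate has units mol/L·min⁻¹; concentration term has units (mol/L)^0.
Step 3: k = rate / (concentration)^n, so units of k = (mol/L)^(1-0)·min⁻¹ = mol/L·min⁻¹.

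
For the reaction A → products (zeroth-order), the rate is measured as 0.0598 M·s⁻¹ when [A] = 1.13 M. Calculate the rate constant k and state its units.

0.0598 M·s⁻¹

Step 1: For a zeroth-order reaction, rate = k (independent of concentration).
Step 2: k = rate = 0.0598 M·s⁻¹.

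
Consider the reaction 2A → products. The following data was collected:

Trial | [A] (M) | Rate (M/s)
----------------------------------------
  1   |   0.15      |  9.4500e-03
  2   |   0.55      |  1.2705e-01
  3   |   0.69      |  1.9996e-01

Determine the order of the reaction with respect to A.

second order (2)

Step 1: Compare trials to find order n where rate₂/rate₁ = ([A]₂/[A]₁)^n
Step 2: rate₂/rate₁ = 1.2705e-01/9.4500e-03 = 13.44
Step 3: [A]₂/[A]₁ = 0.55/0.15 = 3.667
Step 4: n = ln(13.44)/ln(3.667) = 2.00 ≈ 2
Step 5: The reaction is second order in A.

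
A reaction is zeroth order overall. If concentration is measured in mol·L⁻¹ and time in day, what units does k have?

mol·L⁻¹·day⁻¹

Step 1: For overall order n, rate = k × (concentration)^n.
Step 2: Rate has units mol·L⁻¹·day⁻¹; concentration term has units (mol·L⁻¹)^0.
Step 3: k = rate / (concentration)^n, so units of k = (mol·L⁻¹)^(1-0)·day⁻¹ = mol·L⁻¹·day⁻¹.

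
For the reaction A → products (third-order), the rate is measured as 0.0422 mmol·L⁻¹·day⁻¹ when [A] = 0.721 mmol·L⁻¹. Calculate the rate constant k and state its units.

0.1126 (mmol·L⁻¹)⁻²·day⁻¹

Step 1: rate = k[A]^3, so k = rate / [A]^3.
Step 2: k = 0.0422 / (0.721)^3 = 0.0422 / 0.3748.
Step 3: k = 0.1126 (mmol·L⁻¹)⁻²·day⁻¹.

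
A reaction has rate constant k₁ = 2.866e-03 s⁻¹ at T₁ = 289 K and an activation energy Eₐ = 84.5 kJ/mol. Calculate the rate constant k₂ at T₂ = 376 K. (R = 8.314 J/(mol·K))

9.801e+00 s⁻¹

Step 1: Use the two-temperature Arrhenius form: ln(k₂/k₁) = -Eₐ/R × (1/T₂ - 1/T₁)
Step 2: Convert Eₐ to J/mol: 84.5 kJ/mol = 84500 J/mol
Step 3: 1/T₂ - 1/T₁ = 1/376 - 1/289 = -8.006331e-04 K⁻¹
Step 4: ln(k₂/k₁) = -84500/8.314 × -8.006331e-04 = 8.13730
Step 5: k₂ = k₁ × exp(8.13730) = 2.866e-03 × 3.41967e+03 = 9.801e+00 s⁻¹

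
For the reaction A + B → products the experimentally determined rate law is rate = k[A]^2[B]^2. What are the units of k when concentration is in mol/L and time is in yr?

(mol/L)⁻³·yr⁻¹

Step 1: Overall order = 2 + 2 = 4.
Step 2: rate has units mol/L·yr⁻¹; [A]^2[B]^2 has units (mol/L)^4.
Step 3: k = rate/([A]^2[B]^2), so units of k = (mol/L)^(1-4)·yr⁻¹ = (mol/L)⁻³·yr⁻¹.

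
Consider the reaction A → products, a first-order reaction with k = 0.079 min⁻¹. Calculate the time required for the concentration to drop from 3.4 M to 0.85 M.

17.55 min

Step 1: For first-order: t = ln([A]₀/[A])/k
Step 2: t = ln(3.4/0.85)/0.079
Step 3: t = ln(4)/0.079
Step 4: t = 1.386/0.079 = 17.55 min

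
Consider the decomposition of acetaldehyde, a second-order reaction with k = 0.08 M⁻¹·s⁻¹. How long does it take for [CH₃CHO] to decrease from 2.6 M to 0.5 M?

20.19 s

Step 1: For second-order: t = (1/[CH₃CHO] - 1/[CH₃CHO]₀)/k
Step 2: t = (1/0.5 - 1/2.6)/0.08
Step 3: t = (2 - 0.3846)/0.08
Step 4: t = 1.615/0.08 = 20.19 s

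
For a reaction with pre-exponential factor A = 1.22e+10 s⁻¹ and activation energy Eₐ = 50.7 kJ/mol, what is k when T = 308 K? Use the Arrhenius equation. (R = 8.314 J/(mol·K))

3.07e+01 s⁻¹

Step 1: Use the Arrhenius equation: k = A × exp(-Eₐ/RT)
Step 2: Convert Eₐ to J/mol: 50.7 kJ/mol = 50700 J/mol
Step 3: Calculate the exponent: -Eₐ/(RT) = -50700/(8.314 × 308) = -19.79918
Step 4: k = 1.22e+10 × exp(-19.79918)
Step 5: k = 1.22e+10 × 2.51956e-09 = 3.0739e+01 s⁻¹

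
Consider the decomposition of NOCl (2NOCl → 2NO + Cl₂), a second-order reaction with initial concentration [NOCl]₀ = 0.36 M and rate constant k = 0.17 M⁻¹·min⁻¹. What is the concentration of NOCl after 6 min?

0.2633 M

Step 1: For a second-order reaction: 1/[NOCl] = 1/[NOCl]₀ + kt
Step 2: 1/[NOCl] = 1/0.36 + 0.17 × 6
Step 3: 1/[NOCl] = 2.778 + 1.02 = 3.798
Step 4: [NOCl] = 1/3.798 = 0.2633 M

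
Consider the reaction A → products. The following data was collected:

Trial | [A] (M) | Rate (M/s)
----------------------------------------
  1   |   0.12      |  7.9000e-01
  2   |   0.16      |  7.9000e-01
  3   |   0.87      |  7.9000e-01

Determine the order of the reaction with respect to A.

zeroth order (0)

Step 1: Compare trials - when concentration changes, rate stays constant.
Step 2: rate₂/rate₁ = 7.9000e-01/7.9000e-01 = 1
Step 3: [A]₂/[A]₁ = 0.16/0.12 = 1.333
Step 4: Since rate ratio ≈ (conc ratio)^0, the reaction is zeroth order.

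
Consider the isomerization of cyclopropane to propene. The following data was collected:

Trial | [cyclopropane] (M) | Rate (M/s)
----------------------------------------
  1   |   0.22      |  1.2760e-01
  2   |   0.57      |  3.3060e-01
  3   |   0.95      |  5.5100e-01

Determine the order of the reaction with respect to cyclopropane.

first order (1)

Step 1: Compare trials to find order n where rate₂/rate₁ = ([cyclopropane]₂/[cyclopropane]₁)^n
Step 2: rate₂/rate₁ = 3.3060e-01/1.2760e-01 = 2.591
Step 3: [cyclopropane]₂/[cyclopropane]₁ = 0.57/0.22 = 2.591
Step 4: n = ln(2.591)/ln(2.591) = 1.00 ≈ 1
Step 5: The reaction is first order in cyclopropane.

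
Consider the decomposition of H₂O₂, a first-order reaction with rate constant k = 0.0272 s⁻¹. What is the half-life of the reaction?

25.48 s

Step 1: For a first-order reaction, t₁/₂ = ln(2)/k
Step 2: t₁/₂ = ln(2)/0.0272
Step 3: t₁/₂ = 0.6931/0.0272 = 25.48 s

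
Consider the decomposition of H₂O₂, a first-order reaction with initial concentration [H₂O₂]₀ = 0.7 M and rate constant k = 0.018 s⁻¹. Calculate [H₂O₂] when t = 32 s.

0.3935 M

Step 1: For a first-order reaction: [H₂O₂] = [H₂O₂]₀ × e^(-kt)
Step 2: [H₂O₂] = 0.7 × e^(-0.018 × 32)
Step 3: [H₂O₂] = 0.7 × e^(-0.576)
Step 4: [H₂O₂] = 0.7 × 0.562142 = 0.3935 M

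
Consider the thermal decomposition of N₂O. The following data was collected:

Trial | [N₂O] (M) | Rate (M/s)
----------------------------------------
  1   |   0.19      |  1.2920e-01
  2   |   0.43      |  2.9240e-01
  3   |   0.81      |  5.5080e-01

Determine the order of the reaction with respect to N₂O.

first order (1)

Step 1: Compare trials to find order n where rate₂/rate₁ = ([N₂O]₂/[N₂O]₁)^n
Step 2: rate₂/rate₁ = 2.9240e-01/1.2920e-01 = 2.263
Step 3: [N₂O]₂/[N₂O]₁ = 0.43/0.19 = 2.263
Step 4: n = ln(2.263)/ln(2.263) = 1.00 ≈ 1
Step 5: The reaction is first order in N₂O.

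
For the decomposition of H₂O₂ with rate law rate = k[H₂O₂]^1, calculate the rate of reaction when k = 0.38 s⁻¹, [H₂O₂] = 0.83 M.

0.3154 M/s

Step 1: Identify the rate law: rate = k[H₂O₂]^1
Step 2: Substitute values: rate = 0.38 × (0.83)^1
Step 3: Calculate: rate = 0.38 × 0.83 = 0.3154 M/s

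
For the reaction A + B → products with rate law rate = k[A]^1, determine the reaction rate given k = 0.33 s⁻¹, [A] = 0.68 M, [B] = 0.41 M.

0.2244 M/s

Step 1: The rate law is rate = k[A]^1
Step 2: Note that the rate does not depend on [B] (zero order in B).
Step 3: rate = 0.33 × (0.68)^1 = 0.2244 M/s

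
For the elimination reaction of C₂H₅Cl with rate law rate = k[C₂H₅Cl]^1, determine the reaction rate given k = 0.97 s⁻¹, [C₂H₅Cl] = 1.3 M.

1.261 M/s

Step 1: Identify the rate law: rate = k[C₂H₅Cl]^1
Step 2: Substitute values: rate = 0.97 × (1.3)^1
Step 3: Calculate: rate = 0.97 × 1.3 = 1.261 M/s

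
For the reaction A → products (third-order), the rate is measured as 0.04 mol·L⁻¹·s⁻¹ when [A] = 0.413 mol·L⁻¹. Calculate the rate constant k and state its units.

0.5678 (mol·L⁻¹)⁻²·s⁻¹

Step 1: rate = k[A]^3, so k = rate / [A]^3.
Step 2: k = 0.04 / (0.413)^3 = 0.04 / 0.07044.
Step 3: k = 0.5678 (mol·L⁻¹)⁻²·s⁻¹.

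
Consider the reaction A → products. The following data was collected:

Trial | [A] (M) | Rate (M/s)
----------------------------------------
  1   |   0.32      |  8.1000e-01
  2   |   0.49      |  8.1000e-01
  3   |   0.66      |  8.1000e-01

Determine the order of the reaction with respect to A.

zeroth order (0)

Step 1: Compare trials - when concentration changes, rate stays constant.
Step 2: rate₂/rate₁ = 8.1000e-01/8.1000e-01 = 1
Step 3: [A]₂/[A]₁ = 0.49/0.32 = 1.531
Step 4: Since rate ratio ≈ (conc ratio)^0, the reaction is zeroth order.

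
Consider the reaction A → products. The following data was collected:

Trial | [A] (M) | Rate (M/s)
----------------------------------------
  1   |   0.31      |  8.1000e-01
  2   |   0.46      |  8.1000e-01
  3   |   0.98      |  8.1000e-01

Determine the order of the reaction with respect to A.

zeroth order (0)

Step 1: Compare trials - when concentration changes, rate stays constant.
Step 2: rate₂/rate₁ = 8.1000e-01/8.1000e-01 = 1
Step 3: [A]₂/[A]₁ = 0.46/0.31 = 1.484
Step 4: Since rate ratio ≈ (conc ratio)^0, the reaction is zeroth order.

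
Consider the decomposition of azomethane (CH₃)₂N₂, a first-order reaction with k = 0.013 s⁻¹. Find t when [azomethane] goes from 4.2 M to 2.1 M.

53.32 s

Step 1: For first-order: t = ln([azomethane]₀/[azomethane])/k
Step 2: t = ln(4.2/2.1)/0.013
Step 3: t = ln(2)/0.013
Step 4: t = 0.6931/0.013 = 53.32 s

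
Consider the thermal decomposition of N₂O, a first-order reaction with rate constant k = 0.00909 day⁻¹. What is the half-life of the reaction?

76.25 day

Step 1: For a first-order reaction, t₁/₂ = ln(2)/k
Step 2: t₁/₂ = ln(2)/0.00909
Step 3: t₁/₂ = 0.6931/0.00909 = 76.25 day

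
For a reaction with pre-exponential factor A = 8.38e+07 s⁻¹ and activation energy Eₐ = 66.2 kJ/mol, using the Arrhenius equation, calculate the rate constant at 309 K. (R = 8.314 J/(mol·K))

5.40e-04 s⁻¹

Step 1: Use the Arrhenius equation: k = A × exp(-Eₐ/RT)
Step 2: Convert Eₐ to J/mol: 66.2 kJ/mol = 66200 J/mol
Step 3: Calculate the exponent: -Eₐ/(RT) = -66200/(8.314 × 309) = -25.76852
Step 4: k = 8.38e+07 × exp(-25.76852)
Step 5: k = 8.38e+07 × 6.43982e-12 = 5.3966e-04 s⁻¹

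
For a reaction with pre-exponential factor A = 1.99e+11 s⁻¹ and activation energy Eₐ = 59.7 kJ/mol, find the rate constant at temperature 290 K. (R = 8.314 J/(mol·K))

3.51e+00 s⁻¹

Step 1: Use the Arrhenius equation: k = A × exp(-Eₐ/RT)
Step 2: Convert Eₐ to J/mol: 59.7 kJ/mol = 59700 J/mol
Step 3: Calculate the exponent: -Eₐ/(RT) = -59700/(8.314 × 290) = -24.76089
Step 4: k = 1.99e+11 × exp(-24.76089)
Step 5: k = 1.99e+11 × 1.76393e-11 = 3.5102e+00 s⁻¹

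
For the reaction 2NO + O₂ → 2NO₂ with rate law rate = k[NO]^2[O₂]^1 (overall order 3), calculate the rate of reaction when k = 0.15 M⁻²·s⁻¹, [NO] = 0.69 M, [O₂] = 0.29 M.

0.02071 M/s

Step 1: The rate law is rate = k[NO]^2[O₂]^1, overall order = 2+1 = 3
Step 2: Substitute values: rate = 0.15 × (0.69)^2 × (0.29)^1
Step 3: rate = 0.15 × 0.4761 × 0.29 = 0.0207103 M/s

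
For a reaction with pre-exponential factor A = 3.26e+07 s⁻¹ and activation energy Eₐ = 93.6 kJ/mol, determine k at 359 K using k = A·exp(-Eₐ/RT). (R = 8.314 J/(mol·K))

7.83e-07 s⁻¹

Step 1: Use the Arrhenius equation: k = A × exp(-Eₐ/RT)
Step 2: Convert Eₐ to J/mol: 93.6 kJ/mol = 93600 J/mol
Step 3: Calculate the exponent: -Eₐ/(RT) = -93600/(8.314 × 359) = -31.35966
Step 4: k = 3.26e+07 × exp(-31.35966)
Step 5: k = 3.26e+07 × 2.40255e-14 = 7.8323e-07 s⁻¹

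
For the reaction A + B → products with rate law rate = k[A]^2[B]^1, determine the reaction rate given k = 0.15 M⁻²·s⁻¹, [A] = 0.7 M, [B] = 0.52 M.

0.03822 M/s

Step 1: The rate law is rate = k[A]^2[B]^1
Step 2: Substitute: rate = 0.15 × (0.7)^2 × (0.52)^1
Step 3: rate = 0.15 × 0.49 × 0.52 = 0.03822 M/s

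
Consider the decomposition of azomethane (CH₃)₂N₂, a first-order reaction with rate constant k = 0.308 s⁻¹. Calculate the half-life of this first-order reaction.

2.25 s

Step 1: For a first-order reaction, t₁/₂ = ln(2)/k
Step 2: t₁/₂ = ln(2)/0.308
Step 3: t₁/₂ = 0.6931/0.308 = 2.25 s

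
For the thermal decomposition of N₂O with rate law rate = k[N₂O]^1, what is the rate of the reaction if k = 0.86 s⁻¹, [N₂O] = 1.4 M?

1.204 M/s

Step 1: Identify the rate law: rate = k[N₂O]^1
Step 2: Substitute values: rate = 0.86 × (1.4)^1
Step 3: Calculate: rate = 0.86 × 1.4 = 1.204 M/s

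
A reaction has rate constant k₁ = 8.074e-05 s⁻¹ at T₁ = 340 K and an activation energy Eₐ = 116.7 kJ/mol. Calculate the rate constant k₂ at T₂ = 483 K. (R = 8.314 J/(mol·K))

1.642e+01 s⁻¹

Step 1: Use the two-temperature Arrhenius form: ln(k₂/k₁) = -Eₐ/R × (1/T₂ - 1/T₁)
Step 2: Convert Eₐ to J/mol: 116.7 kJ/mol = 116700 J/mol
Step 3: 1/T₂ - 1/T₁ = 1/483 - 1/340 = -8.707831e-04 K⁻¹
Step 4: ln(k₂/k₁) = -116700/8.314 × -8.707831e-04 = 12.22280
Step 5: k₂ = k₁ × exp(12.22280) = 8.074e-05 × 2.03374e+05 = 1.642e+01 s⁻¹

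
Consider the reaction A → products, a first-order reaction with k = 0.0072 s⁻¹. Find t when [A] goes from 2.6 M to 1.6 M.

67.43 s

Step 1: For first-order: t = ln([A]₀/[A])/k
Step 2: t = ln(2.6/1.6)/0.0072
Step 3: t = ln(1.625)/0.0072
Step 4: t = 0.4855/0.0072 = 67.43 s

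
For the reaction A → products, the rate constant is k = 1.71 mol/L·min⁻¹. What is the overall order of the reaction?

zeroth order (0)

Step 1: The units of k for an nth-order reaction are (concentration)^(1-n)·(time)⁻¹.
Step 2: Here k has units mol/L·min⁻¹, so the concentration exponent is 1.
Step 3: 1 - n = 1 ⇒ n = 0. The reaction is zeroth order.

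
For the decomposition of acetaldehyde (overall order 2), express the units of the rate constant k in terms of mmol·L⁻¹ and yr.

(mmol·L⁻¹)⁻¹·yr⁻¹

Step 1: For overall order n, rate = k × (concentration)^n.
Step 2: Rate has units mmol·L⁻¹·yr⁻¹; concentration term has units (mmol·L⁻¹)^2.
Step 3: k = rate / (concentration)^n, so units of k = (mmol·L⁻¹)^(1-2)·yr⁻¹ = (mmol·L⁻¹)⁻¹·yr⁻¹.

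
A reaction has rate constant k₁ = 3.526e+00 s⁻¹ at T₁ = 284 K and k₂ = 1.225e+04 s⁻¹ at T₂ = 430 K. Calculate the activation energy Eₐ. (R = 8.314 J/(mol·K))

56.7 kJ/mol

Step 1: Use the two-temperature Arrhenius form: ln(k₂/k₁) = -Eₐ/R × (1/T₂ - 1/T₁)
Step 2: ln(k₂/k₁) = ln(1.225e+04/3.526e+00) = ln(3474.19) = 8.15312
Step 3: 1/T₂ - 1/T₁ = 1/430 - 1/284 = -1.195545e-03 K⁻¹
Step 4: Eₐ = -R × ln(k₂/k₁) / (1/T₂ - 1/T₁) = -8.314 × 8.15312 / -1.195545e-03
Step 5: Eₐ = 5.6698e+04 J/mol = 56.7 kJ/mol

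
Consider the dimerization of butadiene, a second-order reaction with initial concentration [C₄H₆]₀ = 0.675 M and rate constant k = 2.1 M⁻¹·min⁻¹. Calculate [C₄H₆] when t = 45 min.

0.01042 M

Step 1: For a second-order reaction: 1/[C₄H₆] = 1/[C₄H₆]₀ + kt
Step 2: 1/[C₄H₆] = 1/0.675 + 2.1 × 45
Step 3: 1/[C₄H₆] = 1.481 + 94.5 = 95.98
Step 4: [C₄H₆] = 1/95.98 = 0.01042 M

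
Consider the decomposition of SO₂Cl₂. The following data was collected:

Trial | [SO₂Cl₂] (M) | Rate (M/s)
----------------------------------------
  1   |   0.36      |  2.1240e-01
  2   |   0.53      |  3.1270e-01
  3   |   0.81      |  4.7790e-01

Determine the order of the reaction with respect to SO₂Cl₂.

first order (1)

Step 1: Compare trials to find order n where rate₂/rate₁ = ([SO₂Cl₂]₂/[SO₂Cl₂]₁)^n
Step 2: rate₂/rate₁ = 3.1270e-01/2.1240e-01 = 1.472
Step 3: [SO₂Cl₂]₂/[SO₂Cl₂]₁ = 0.53/0.36 = 1.472
Step 4: n = ln(1.472)/ln(1.472) = 1.00 ≈ 1
Step 5: The reaction is first order in SO₂Cl₂.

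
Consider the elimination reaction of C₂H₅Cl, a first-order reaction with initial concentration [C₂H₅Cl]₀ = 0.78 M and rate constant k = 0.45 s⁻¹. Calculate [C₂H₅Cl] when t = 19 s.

0.000151 M

Step 1: For a first-order reaction: [C₂H₅Cl] = [C₂H₅Cl]₀ × e^(-kt)
Step 2: [C₂H₅Cl] = 0.78 × e^(-0.45 × 19)
Step 3: [C₂H₅Cl] = 0.78 × e^(-8.55)
Step 4: [C₂H₅Cl] = 0.78 × 0.000193545 = 0.000151 M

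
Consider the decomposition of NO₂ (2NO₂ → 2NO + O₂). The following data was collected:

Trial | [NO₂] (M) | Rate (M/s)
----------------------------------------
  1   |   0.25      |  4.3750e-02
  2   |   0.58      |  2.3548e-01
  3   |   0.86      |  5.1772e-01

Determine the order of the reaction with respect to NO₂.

second order (2)

Step 1: Compare trials to find order n where rate₂/rate₁ = ([NO₂]₂/[NO₂]₁)^n
Step 2: rate₂/rate₁ = 2.3548e-01/4.3750e-02 = 5.382
Step 3: [NO₂]₂/[NO₂]₁ = 0.58/0.25 = 2.32
Step 4: n = ln(5.382)/ln(2.32) = 2.00 ≈ 2
Step 5: The reaction is second order in NO₂.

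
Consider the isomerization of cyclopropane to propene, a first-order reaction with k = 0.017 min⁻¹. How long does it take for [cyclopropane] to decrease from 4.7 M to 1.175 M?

81.55 min

Step 1: For first-order: t = ln([cyclopropane]₀/[cyclopropane])/k
Step 2: t = ln(4.7/1.175)/0.017
Step 3: t = ln(4)/0.017
Step 4: t = 1.386/0.017 = 81.55 min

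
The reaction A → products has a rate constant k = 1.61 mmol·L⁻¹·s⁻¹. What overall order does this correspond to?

zeroth order (0)

Step 1: The units of k for an nth-order reaction are (concentration)^(1-n)·(time)⁻¹.
Step 2: Here k has units mmol·L⁻¹·s⁻¹, so the concentration exponent is 1.
Step 3: 1 - n = 1 ⇒ n = 0. The reaction is zeroth order.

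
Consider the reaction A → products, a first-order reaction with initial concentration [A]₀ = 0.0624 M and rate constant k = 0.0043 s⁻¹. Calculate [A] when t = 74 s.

0.04539 M

Step 1: For a first-order reaction: [A] = [A]₀ × e^(-kt)
Step 2: [A] = 0.0624 × e^(-0.0043 × 74)
Step 3: [A] = 0.0624 × e^(-0.3182)
Step 4: [A] = 0.0624 × 0.727457 = 0.04539 M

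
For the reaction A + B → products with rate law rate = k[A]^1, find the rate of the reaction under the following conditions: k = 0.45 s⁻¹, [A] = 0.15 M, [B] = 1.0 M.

0.0675 M/s

Step 1: The rate law is rate = k[A]^1
Step 2: Note that the rate does not depend on [B] (zero order in B).
Step 3: rate = 0.45 × (0.15)^1 = 0.0675 M/s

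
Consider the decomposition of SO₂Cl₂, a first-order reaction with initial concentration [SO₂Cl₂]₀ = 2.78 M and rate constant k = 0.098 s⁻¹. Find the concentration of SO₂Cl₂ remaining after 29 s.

0.1621 M

Step 1: For a first-order reaction: [SO₂Cl₂] = [SO₂Cl₂]₀ × e^(-kt)
Step 2: [SO₂Cl₂] = 2.78 × e^(-0.098 × 29)
Step 3: [SO₂Cl₂] = 2.78 × e^(-2.842)
Step 4: [SO₂Cl₂] = 2.78 × 0.0583089 = 0.1621 M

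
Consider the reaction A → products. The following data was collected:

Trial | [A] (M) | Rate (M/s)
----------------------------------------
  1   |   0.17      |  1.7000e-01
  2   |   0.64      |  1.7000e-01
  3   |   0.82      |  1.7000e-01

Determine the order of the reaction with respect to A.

zeroth order (0)

Step 1: Compare trials - when concentration changes, rate stays constant.
Step 2: rate₂/rate₁ = 1.7000e-01/1.7000e-01 = 1
Step 3: [A]₂/[A]₁ = 0.64/0.17 = 3.765
Step 4: Since rate ratio ≈ (conc ratio)^0, the reaction is zeroth order.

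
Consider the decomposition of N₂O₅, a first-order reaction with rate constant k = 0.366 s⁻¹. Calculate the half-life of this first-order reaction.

1.894 s

Step 1: For a first-order reaction, t₁/₂ = ln(2)/k
Step 2: t₁/₂ = ln(2)/0.366
Step 3: t₁/₂ = 0.6931/0.366 = 1.894 s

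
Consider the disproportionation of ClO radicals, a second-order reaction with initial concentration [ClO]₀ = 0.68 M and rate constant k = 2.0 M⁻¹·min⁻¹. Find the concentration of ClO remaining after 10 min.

0.04658 M

Step 1: For a second-order reaction: 1/[ClO] = 1/[ClO]₀ + kt
Step 2: 1/[ClO] = 1/0.68 + 2.0 × 10
Step 3: 1/[ClO] = 1.471 + 20 = 21.47
Step 4: [ClO] = 1/21.47 = 0.04658 M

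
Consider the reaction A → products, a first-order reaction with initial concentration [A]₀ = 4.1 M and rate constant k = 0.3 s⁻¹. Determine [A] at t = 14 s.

0.06148 M

Step 1: For a first-order reaction: [A] = [A]₀ × e^(-kt)
Step 2: [A] = 4.1 × e^(-0.3 × 14)
Step 3: [A] = 4.1 × e^(-4.2)
Step 4: [A] = 4.1 × 0.0149956 = 0.06148 M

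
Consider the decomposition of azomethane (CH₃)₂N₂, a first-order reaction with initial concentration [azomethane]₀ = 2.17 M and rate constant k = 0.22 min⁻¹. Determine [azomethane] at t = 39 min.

0.0004076 M

Step 1: For a first-order reaction: [azomethane] = [azomethane]₀ × e^(-kt)
Step 2: [azomethane] = 2.17 × e^(-0.22 × 39)
Step 3: [azomethane] = 2.17 × e^(-8.58)
Step 4: [azomethane] = 2.17 × 0.000187825 = 0.0004076 M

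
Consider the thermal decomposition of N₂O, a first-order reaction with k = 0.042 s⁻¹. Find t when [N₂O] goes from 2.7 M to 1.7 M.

11.01 s

Step 1: For first-order: t = ln([N₂O]₀/[N₂O])/k
Step 2: t = ln(2.7/1.7)/0.042
Step 3: t = ln(1.588)/0.042
Step 4: t = 0.4626/0.042 = 11.01 s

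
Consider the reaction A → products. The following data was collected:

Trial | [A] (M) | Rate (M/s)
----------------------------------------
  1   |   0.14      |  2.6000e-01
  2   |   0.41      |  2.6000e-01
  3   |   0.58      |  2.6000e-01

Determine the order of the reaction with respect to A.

zeroth order (0)

Step 1: Compare trials - when concentration changes, rate stays constant.
Step 2: rate₂/rate₁ = 2.6000e-01/2.6000e-01 = 1
Step 3: [A]₂/[A]₁ = 0.41/0.14 = 2.929
Step 4: Since rate ratio ≈ (conc ratio)^0, the reaction is zeroth order.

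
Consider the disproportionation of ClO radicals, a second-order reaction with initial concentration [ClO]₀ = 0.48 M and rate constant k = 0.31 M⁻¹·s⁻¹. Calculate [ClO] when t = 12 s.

0.1723 M

Step 1: For a second-order reaction: 1/[ClO] = 1/[ClO]₀ + kt
Step 2: 1/[ClO] = 1/0.48 + 0.31 × 12
Step 3: 1/[ClO] = 2.083 + 3.72 = 5.803
Step 4: [ClO] = 1/5.803 = 0.1723 M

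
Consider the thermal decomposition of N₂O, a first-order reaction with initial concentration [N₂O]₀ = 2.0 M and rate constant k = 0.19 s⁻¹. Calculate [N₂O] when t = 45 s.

0.0003871 M

Step 1: For a first-order reaction: [N₂O] = [N₂O]₀ × e^(-kt)
Step 2: [N₂O] = 2.0 × e^(-0.19 × 45)
Step 3: [N₂O] = 2.0 × e^(-8.55)
Step 4: [N₂O] = 2.0 × 0.000193545 = 0.0003871 M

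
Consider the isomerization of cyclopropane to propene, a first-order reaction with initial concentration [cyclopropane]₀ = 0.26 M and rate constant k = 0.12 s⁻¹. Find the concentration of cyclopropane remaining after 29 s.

0.00801 M

Step 1: For a first-order reaction: [cyclopropane] = [cyclopropane]₀ × e^(-kt)
Step 2: [cyclopropane] = 0.26 × e^(-0.12 × 29)
Step 3: [cyclopropane] = 0.26 × e^(-3.48)
Step 4: [cyclopropane] = 0.26 × 0.0308074 = 0.00801 M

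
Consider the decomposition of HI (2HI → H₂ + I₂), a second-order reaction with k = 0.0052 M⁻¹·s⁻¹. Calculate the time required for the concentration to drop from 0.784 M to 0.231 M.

587.2 s

Step 1: For second-order: t = (1/[HI] - 1/[HI]₀)/k
Step 2: t = (1/0.231 - 1/0.784)/0.0052
Step 3: t = (4.329 - 1.276)/0.0052
Step 4: t = 3.053/0.0052 = 587.2 s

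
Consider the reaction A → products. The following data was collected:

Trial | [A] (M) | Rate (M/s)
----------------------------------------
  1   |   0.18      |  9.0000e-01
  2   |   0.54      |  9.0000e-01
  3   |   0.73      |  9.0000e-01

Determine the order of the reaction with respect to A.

zeroth order (0)

Step 1: Compare trials - when concentration changes, rate stays constant.
Step 2: rate₂/rate₁ = 9.0000e-01/9.0000e-01 = 1
Step 3: [A]₂/[A]₁ = 0.54/0.18 = 3
Step 4: Since rate ratio ≈ (conc ratio)^0, the reaction is zeroth order.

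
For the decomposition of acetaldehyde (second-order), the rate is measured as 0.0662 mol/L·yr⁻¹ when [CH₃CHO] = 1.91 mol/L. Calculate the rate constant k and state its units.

0.01815 (mol/L)⁻¹·yr⁻¹

Step 1: rate = k[CH₃CHO]^2, so k = rate / [CH₃CHO]^2.
Step 2: k = 0.0662 / (1.91)^2 = 0.0662 / 3.648.
Step 3: k = 0.01815 (mol/L)⁻¹·yr⁻¹.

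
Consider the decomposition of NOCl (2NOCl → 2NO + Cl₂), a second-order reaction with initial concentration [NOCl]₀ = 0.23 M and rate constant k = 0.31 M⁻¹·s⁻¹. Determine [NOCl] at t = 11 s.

0.1289 M

Step 1: For a second-order reaction: 1/[NOCl] = 1/[NOCl]₀ + kt
Step 2: 1/[NOCl] = 1/0.23 + 0.31 × 11
Step 3: 1/[NOCl] = 4.348 + 3.41 = 7.758
Step 4: [NOCl] = 1/7.758 = 0.1289 M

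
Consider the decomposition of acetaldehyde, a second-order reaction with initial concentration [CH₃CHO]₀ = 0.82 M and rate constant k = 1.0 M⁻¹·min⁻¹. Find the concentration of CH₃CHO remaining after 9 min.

0.09785 M

Step 1: For a second-order reaction: 1/[CH₃CHO] = 1/[CH₃CHO]₀ + kt
Step 2: 1/[CH₃CHO] = 1/0.82 + 1.0 × 9
Step 3: 1/[CH₃CHO] = 1.22 + 9 = 10.22
Step 4: [CH₃CHO] = 1/10.22 = 0.09785 M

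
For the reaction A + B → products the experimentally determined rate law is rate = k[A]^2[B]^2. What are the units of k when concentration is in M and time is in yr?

M⁻³·yr⁻¹

Step 1: Overall order = 2 + 2 = 4.
Step 2: rate has units M·yr⁻¹; [A]^2[B]^2 has units M^4.
Step 3: k = rate/([A]^2[B]^2), so units of k = M^(1-4)·yr⁻¹ = M⁻³·yr⁻¹.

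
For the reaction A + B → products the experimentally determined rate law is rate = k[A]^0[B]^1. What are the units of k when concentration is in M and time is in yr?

yr⁻¹

Step 1: Overall order = 0 + 1 = 1.
Step 2: rate has units M·yr⁻¹; [A]^0[B]^1 has units M^1.
Step 3: k = rate/([A]^0[B]^1), so units of k = M^(1-1)·yr⁻¹ = yr⁻¹.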